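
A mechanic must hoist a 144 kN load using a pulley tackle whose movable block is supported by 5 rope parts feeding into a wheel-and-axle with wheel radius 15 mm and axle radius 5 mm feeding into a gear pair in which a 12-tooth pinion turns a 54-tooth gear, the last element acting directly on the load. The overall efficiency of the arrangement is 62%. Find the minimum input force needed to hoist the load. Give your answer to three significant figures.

Block-and-tackle MA = number of supporting rope parts = 5.
Wheel-and-axle MA = R/r = 15/5 = 3.
Gear pair MA = 54/12 = 4.5.
Combined ideal MA = 5 × 3 × 4.5 = 67.5.
Actual MA = 67.5 × 0.62 = 41.85.
Effort = load / actual MA = 144 / 41.85 = 3.4409 kN.

3.44 kN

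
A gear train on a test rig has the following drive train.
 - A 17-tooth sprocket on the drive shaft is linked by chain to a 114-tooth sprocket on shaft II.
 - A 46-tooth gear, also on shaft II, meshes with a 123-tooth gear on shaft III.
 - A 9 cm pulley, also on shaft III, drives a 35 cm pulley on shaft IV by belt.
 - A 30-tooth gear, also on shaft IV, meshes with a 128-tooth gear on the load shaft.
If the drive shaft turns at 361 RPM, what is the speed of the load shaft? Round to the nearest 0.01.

chain 114/17 = 6.7059 → 361/6.7059 = 53.833 RPM
gear mesh 123/46 = 2.6739 → 53.833/2.6739 = 20.133 RPM
belt 35/9 = 3.8889 → 20.133/3.8889 = 5.177 RPM
gear mesh 128/30 = 4.2667 → 5.177/4.2667 = 1.2134 RPM

1.21 RPM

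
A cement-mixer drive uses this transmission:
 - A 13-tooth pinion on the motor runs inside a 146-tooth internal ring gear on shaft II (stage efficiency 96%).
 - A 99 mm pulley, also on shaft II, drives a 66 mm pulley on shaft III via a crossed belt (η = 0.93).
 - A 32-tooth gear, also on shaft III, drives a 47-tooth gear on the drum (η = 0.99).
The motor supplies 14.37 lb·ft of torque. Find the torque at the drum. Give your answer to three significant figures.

140 lb·ft

Internal gear: ratio = 146/13 = 11.231; torque at shaft II = 14.37 × 11.231 × 0.96 = 154.93 lb·ft.
Belt: ratio = 66/99 = 0.66667; torque at shaft III = 154.93 × 0.66667 × 0.93 = 96.057 lb·ft.
Gear mesh: ratio = 47/32 = 1.4688; torque at the drum = 96.057 × 1.4688 × 0.99 = 139.67 lb·ft.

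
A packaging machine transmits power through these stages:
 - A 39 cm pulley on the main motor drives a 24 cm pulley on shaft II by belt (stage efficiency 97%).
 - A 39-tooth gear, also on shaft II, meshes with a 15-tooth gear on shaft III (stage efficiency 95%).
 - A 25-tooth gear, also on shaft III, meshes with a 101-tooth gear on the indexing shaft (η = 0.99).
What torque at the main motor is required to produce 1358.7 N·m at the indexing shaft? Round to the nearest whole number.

1558 N·m

Overall ratio R = 0.61538 × 0.38462 × 4.04 = 0.95621; overall efficiency η = 0.97 × 0.95 × 0.99 = 0.9123.
Input torque = output torque / (R × η) = 1358.7 / (0.95621 × 0.9123) = 1557.5 N·m.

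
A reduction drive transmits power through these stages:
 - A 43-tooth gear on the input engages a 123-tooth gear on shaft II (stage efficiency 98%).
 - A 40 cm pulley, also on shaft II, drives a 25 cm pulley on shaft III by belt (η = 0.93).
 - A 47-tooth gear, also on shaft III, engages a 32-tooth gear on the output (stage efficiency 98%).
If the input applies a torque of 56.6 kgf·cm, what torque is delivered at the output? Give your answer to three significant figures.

Gear mesh: ratio = 123/43 = 2.8605; torque at shaft II = 56.6 × 2.8605 × 0.98 = 158.66 kgf·cm.
Belt: ratio = 25/40 = 0.625; torque at shaft III = 158.66 × 0.625 × 0.93 = 92.224 kgf·cm.
Gear mesh: ratio = 32/47 = 0.68085; torque at the output = 92.224 × 0.68085 × 0.98 = 61.535 kgf·cm.

61.5 kgf·cm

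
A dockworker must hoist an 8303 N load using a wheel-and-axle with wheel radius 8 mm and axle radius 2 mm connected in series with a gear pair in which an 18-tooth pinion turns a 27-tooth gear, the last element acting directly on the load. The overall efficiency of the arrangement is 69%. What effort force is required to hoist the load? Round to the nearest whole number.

Wheel-and-axle MA = R/r = 8/2 = 4.
Gear pair MA = 27/18 = 1.5.
Combined ideal MA = 4 × 1.5 = 6.
Actual MA = 6 × 0.69 = 4.14.
Effort = load / actual MA = 8303 / 4.14 = 2005.6 N.

2006 N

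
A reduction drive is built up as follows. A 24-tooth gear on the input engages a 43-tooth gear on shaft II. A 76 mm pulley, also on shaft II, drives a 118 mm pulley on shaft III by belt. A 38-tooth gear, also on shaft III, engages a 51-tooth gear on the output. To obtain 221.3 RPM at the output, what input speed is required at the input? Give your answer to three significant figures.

Overall ratio R = 1.7917 × 1.5526 × 1.3421 = 3.7335.
Required input speed = output speed × R = 221.3 × 3.7335 = 826.22 RPM.

826 RPM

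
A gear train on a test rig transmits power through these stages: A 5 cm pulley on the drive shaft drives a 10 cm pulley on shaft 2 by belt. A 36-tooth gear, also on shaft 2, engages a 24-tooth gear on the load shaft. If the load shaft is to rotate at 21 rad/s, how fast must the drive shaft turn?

28 rad/s

Overall ratio R = 2 × 0.66667 = 1.3333.
Required input speed = output speed × R = 21 × 1.3333 = 28 rad/s.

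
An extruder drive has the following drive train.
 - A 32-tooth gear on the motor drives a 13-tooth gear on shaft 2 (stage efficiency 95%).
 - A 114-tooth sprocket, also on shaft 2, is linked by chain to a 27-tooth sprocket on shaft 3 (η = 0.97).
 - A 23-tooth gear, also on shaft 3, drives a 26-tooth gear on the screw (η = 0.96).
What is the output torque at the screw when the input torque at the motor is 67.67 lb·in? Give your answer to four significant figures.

gear mesh 13/32 = 0.40625 → τ = 67.67·0.40625·0.95 = 26.116 lb·in
chain 27/114 = 0.23684 → τ = 26.116·0.23684·0.97 = 5.9999 lb·in
gear mesh 26/23 = 1.1304 → τ = 5.9999·1.1304·0.96 = 6.5112 lb·in

6.511 lb·in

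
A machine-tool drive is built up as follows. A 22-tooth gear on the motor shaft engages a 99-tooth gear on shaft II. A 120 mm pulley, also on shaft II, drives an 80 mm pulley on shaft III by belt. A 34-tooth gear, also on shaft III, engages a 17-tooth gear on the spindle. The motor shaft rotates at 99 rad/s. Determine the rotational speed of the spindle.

Gear mesh: ratio = 99/22 = 4.5, so shaft II turns at 99 / 4.5 = 22 rad/s.
Belt: ratio = 80/120 = 0.66667, so shaft III turns at 22 / 0.66667 = 33 rad/s.
Gear mesh: ratio = 17/34 = 0.5, so the spindle turns at 33 / 0.5 = 66 rad/s.

66 rad/s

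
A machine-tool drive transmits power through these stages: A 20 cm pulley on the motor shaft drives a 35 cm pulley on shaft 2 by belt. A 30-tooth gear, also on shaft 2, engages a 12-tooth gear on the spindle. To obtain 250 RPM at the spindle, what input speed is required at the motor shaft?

Overall ratio R = 1.75 × 0.4 = 0.7.
Required input speed = output speed × R = 250 × 0.7 = 175 RPM.

175 RPM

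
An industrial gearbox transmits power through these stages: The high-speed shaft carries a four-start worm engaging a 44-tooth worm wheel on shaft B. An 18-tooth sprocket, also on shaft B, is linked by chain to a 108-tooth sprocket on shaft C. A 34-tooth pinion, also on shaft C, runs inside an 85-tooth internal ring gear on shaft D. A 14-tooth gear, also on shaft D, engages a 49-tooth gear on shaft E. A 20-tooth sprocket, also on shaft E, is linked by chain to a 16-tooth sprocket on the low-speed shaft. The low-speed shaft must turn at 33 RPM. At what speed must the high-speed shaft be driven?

Overall ratio R = 11 × 6 × 2.5 × 3.5 × 0.8 = 462.
Required input speed = output speed × R = 33 × 462 = 15246 RPM.

15246 RPM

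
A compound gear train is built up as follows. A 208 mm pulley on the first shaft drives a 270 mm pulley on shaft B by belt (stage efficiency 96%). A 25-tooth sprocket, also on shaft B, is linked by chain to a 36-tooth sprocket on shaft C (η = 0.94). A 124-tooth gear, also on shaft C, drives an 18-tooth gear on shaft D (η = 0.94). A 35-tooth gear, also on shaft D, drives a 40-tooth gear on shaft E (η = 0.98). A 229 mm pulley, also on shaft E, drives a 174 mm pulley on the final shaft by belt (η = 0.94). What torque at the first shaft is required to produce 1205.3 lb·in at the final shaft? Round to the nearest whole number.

Overall ratio R = 1.2981 × 1.44 × 0.14516 × 1.1429 × 0.75983 = 0.23562; overall efficiency η = 0.96 × 0.94 × 0.94 × 0.98 × 0.94 = 0.7814.
Input torque = output torque / (R × η) = 1205.3 / (0.23562 × 0.7814) = 6546.3 lb·in.

6546 lb·in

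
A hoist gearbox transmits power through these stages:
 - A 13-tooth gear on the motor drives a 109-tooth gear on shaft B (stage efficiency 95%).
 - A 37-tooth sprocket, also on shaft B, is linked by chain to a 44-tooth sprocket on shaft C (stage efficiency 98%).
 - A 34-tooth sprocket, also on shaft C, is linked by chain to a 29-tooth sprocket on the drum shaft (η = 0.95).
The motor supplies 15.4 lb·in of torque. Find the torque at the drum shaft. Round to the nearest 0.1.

115.8 lb·in

After the gear mesh (109/13): 15.4 × 8.3846 × 0.95 = 122.67 lb·in
After the chain (44/37): 122.67 × 1.1892 × 0.98 = 142.96 lb·in
After the chain (29/34): 142.96 × 0.85294 × 0.95 = 115.84 lb·in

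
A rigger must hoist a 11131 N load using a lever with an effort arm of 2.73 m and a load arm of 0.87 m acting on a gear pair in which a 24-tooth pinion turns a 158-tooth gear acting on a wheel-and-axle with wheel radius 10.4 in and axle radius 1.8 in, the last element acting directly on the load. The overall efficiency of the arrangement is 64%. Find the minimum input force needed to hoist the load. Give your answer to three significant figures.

Lever MA = effort arm / load arm = 2.73/0.87 = 3.1379.
Gear pair MA = 158/24 = 6.5833.
Wheel-and-axle MA = R/r = 10.4/1.8 = 5.7778.
Combined ideal MA = 3.1379 × 6.5833 × 5.7778 = 119.36.
Actual MA = 119.36 × 0.64 = 76.389.
Effort = load / actual MA = 11131 / 76.389 = 145.71 N.

146 N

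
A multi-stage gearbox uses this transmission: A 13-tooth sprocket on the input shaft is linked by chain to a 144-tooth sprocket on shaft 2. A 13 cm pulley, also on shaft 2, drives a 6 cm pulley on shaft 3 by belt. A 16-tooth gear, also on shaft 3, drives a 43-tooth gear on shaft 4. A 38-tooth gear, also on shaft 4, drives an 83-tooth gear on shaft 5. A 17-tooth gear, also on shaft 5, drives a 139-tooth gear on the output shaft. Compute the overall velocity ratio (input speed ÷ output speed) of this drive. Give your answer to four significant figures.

245.4

Each stage contributes driven/driver: chain 144/13 = 11.077, belt 6/13 = 0.46154, gear mesh 43/16 = 2.6875, gear mesh 83/38 = 2.1842, gear mesh 139/17 = 8.1765.
Overall: 11.077 × 0.46154 × 2.6875 × 2.1842 × 8.1765 = 245.38.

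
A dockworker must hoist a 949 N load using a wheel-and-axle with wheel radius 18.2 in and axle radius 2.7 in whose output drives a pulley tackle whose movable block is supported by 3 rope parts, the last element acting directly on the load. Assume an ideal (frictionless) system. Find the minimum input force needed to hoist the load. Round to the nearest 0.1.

Wheel-and-axle MA = R/r = 18.2/2.7 = 6.7407.
Block-and-tackle MA = number of supporting rope parts = 3.
Combined ideal MA = 6.7407 × 3 = 20.222.
Effort = load / MA = 949 / 20.222 = 46.929 N.

46.9 N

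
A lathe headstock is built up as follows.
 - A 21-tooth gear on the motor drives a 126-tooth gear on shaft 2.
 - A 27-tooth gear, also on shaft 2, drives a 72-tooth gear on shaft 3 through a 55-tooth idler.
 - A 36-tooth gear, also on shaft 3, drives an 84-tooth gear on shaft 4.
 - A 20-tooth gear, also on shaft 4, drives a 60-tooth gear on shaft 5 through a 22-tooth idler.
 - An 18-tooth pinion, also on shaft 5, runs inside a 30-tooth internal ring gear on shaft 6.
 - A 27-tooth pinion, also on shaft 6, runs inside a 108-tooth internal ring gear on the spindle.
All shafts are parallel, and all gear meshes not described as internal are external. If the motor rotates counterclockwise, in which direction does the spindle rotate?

the motor → shaft 2: external mesh, 1 reversal → CW.
shaft 2 → shaft 3: driver → idler → driven is 2 external meshes, 2 reversals → CW.
shaft 3 → shaft 4: external mesh, 1 reversal → CCW.
shaft 4 → shaft 5: driver → idler → driven is 2 external meshes, 2 reversals → CCW.
shaft 5 → shaft 6: internal mesh, same direction → CCW.
shaft 6 → the spindle: internal mesh, same direction → CCW.
6 reversals in total — an even number — so the spindle turns the same way as the motor.

counterclockwise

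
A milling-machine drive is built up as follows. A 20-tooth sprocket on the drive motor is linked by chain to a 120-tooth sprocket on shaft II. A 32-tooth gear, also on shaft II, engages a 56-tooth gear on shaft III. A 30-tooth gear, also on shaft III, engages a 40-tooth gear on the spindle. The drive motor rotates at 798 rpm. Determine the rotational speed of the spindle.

57 rpm

chain 120/20 = 6 → 798/6 = 133 rpm
gear mesh 56/32 = 1.75 → 133/1.75 = 76 rpm
gear mesh 40/30 = 1.3333 → 76/1.3333 = 57 rpm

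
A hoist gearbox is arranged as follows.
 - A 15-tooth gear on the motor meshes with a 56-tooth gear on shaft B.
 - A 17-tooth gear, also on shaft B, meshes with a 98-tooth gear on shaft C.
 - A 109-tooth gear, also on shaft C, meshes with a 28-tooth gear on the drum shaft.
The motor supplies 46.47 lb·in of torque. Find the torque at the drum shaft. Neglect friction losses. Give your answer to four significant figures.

gear mesh 56/15 = 3.7333 → τ = 46.47·3.7333 = 173.49 lb·in
gear mesh 98/17 = 5.7647 → τ = 173.49·5.7647 = 1000.1 lb·in
gear mesh 28/109 = 0.25688 → τ = 1000.1·0.25688 = 256.91 lb·in

256.9 lb·in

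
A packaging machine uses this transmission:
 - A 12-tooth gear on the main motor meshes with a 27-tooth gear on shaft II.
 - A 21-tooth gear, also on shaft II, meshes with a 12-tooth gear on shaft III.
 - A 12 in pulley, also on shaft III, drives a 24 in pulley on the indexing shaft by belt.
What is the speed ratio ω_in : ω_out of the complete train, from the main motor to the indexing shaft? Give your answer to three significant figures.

2.57

Each stage contributes driven/driver: gear mesh 27/12 = 2.25, gear mesh 12/21 = 0.57143, belt 24/12 = 2.
Overall: 2.25 × 0.57143 × 2 = 2.5714.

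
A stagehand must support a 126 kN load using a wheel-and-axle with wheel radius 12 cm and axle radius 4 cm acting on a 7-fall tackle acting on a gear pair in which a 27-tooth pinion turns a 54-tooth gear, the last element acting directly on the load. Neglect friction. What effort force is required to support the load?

Wheel-and-axle MA = R/r = 12/4 = 3.
Block-and-tackle MA = number of supporting rope parts = 7.
Gear pair MA = 54/27 = 2.
Combined ideal MA = 3 × 7 × 2 = 42.
Effort = load / MA = 126 / 42 = 3 kN.

3 kN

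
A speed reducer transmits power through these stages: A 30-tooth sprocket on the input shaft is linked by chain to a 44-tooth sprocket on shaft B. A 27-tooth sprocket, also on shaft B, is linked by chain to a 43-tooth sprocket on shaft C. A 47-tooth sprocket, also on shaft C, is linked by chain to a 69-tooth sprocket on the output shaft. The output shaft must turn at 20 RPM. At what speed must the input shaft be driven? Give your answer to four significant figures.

68.58 RPM

Overall ratio R = 1.4667 × 1.5926 × 1.4681 = 3.4292.
Required input speed = output speed × R = 20 × 3.4292 = 68.583 RPM.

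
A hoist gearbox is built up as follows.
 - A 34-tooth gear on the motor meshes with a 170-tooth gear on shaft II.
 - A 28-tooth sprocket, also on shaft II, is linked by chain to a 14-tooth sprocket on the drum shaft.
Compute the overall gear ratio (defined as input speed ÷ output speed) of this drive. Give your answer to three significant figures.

Each stage contributes driven/driver: gear mesh 170/34 = 5, chain 14/28 = 0.5.
Overall: 5 × 0.5 = 2.5.

2.50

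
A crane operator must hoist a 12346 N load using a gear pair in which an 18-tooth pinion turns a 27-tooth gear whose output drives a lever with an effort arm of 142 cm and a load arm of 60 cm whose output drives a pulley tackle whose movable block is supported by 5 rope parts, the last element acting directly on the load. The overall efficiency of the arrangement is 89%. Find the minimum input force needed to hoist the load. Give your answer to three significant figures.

Gear pair MA = 27/18 = 1.5.
Lever MA = effort arm / load arm = 142/60 = 2.3667.
Block-and-tackle MA = number of supporting rope parts = 5.
Combined ideal MA = 1.5 × 2.3667 × 5 = 17.75.
Actual MA = 17.75 × 0.89 = 15.797.
Effort = load / actual MA = 12346 / 15.797 = 781.52 N.

782 N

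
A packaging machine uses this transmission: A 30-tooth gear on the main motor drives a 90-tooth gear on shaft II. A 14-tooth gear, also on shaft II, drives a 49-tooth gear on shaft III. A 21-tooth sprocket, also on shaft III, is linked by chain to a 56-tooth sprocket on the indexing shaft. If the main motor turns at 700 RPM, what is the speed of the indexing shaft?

25 RPM

Gear mesh: ratio = 90/30 = 3, so shaft II turns at 700 / 3 = 233.33 RPM.
Gear mesh: ratio = 49/14 = 3.5, so shaft III turns at 233.33 / 3.5 = 66.667 RPM.
Chain: ratio = 56/21 = 2.6667, so the indexing shaft turns at 66.667 / 2.6667 = 25 RPM.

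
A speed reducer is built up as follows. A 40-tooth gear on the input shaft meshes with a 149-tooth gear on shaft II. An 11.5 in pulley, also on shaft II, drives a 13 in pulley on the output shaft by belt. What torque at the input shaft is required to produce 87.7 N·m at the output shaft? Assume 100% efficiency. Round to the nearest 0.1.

Overall ratio R = 3.725 × 1.1304 = 4.2109.
Input torque = output torque / R = 87.7 / 4.2109 = 20.827 N·m.

20.8 N·m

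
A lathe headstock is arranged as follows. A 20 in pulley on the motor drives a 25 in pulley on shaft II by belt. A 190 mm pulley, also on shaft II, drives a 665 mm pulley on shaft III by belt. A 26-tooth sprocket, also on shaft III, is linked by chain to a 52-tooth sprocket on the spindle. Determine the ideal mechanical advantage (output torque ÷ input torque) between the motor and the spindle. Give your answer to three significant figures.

Each stage contributes driven/driver: belt 25/20 = 1.25, belt 665/190 = 3.5, chain 52/26 = 2.
Overall: 1.25 × 3.5 × 2 = 8.75.

8.75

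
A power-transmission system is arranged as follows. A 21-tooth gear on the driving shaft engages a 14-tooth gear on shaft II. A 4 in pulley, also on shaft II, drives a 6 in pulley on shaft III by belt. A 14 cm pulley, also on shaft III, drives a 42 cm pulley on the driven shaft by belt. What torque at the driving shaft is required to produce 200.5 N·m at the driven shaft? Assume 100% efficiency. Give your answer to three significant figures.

66.8 N·m

Overall ratio R = 0.66667 × 1.5 × 3 = 3.
Input torque = output torque / R = 200.5 / 3 = 66.833 N·m.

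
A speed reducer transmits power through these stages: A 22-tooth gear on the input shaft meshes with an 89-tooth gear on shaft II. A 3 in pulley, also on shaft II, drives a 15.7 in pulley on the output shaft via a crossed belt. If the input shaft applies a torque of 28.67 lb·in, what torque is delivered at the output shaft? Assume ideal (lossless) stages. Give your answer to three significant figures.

607 lb·in

Gear mesh: ratio = 89/22 = 4.0455; torque at shaft II = 28.67 × 4.0455 = 115.98 lb·in.
Belt: ratio = 15.7/3 = 5.2333; torque at the output shaft = 115.98 × 5.2333 = 606.98 lb·in.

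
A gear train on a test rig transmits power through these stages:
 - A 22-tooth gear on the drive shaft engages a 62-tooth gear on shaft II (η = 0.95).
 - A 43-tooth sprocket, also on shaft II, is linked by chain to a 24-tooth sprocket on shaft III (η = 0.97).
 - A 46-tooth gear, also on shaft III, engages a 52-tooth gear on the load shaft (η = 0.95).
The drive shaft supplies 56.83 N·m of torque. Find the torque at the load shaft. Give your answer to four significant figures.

After the gear mesh (62/22): 56.83 × 2.8182 × 0.95 = 152.15 N·m
After the chain (24/43): 152.15 × 0.55814 × 0.97 = 82.373 N·m
After the gear mesh (52/46): 82.373 × 1.1304 × 0.95 = 88.461 N·m

88.46 N·m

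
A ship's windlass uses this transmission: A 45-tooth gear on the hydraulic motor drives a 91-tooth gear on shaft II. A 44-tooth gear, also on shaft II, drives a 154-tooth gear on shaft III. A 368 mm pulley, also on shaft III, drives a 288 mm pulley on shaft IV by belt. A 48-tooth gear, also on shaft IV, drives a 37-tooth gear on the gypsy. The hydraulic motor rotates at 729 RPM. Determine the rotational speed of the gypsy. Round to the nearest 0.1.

170.7 RPM

the hydraulic motor → shaft II (gear mesh, 91/45): 729 ÷ 2.0222 = 360.49 RPM
shaft II → shaft III (gear mesh, 154/44): 360.49 ÷ 3.5 = 103 RPM
shaft III → shaft IV (belt, 288/368): 103 ÷ 0.78261 = 131.61 RPM
shaft IV → the gypsy (gear mesh, 37/48): 131.61 ÷ 0.77083 = 170.74 RPM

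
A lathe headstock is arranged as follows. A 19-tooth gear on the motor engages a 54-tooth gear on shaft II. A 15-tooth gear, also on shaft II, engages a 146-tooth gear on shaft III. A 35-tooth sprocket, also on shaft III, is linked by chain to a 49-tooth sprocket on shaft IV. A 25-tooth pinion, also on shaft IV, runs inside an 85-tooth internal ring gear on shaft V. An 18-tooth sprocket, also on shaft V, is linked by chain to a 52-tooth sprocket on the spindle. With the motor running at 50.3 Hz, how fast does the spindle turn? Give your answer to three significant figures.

gear mesh 54/19 = 2.8421 → 50.3/2.8421 = 17.698 Hz
gear mesh 146/15 = 9.7333 → 17.698/9.7333 = 1.8183 Hz
chain 49/35 = 1.4 → 1.8183/1.4 = 1.2988 Hz
internal gear 85/25 = 3.4 → 1.2988/3.4 = 0.382 Hz
chain 52/18 = 2.8889 → 0.382/2.8889 = 0.13223 Hz

0.132 Hz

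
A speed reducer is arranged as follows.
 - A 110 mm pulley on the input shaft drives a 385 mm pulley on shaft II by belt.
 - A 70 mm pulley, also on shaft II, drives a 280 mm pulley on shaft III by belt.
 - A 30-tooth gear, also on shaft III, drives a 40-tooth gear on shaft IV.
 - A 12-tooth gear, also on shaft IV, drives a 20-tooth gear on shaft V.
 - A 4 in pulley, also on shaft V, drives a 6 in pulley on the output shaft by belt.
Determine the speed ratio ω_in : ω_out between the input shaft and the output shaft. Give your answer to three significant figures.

46.7

Each stage contributes driven/driver: belt 385/110 = 3.5, belt 280/70 = 4, gear mesh 40/30 = 1.3333, gear mesh 20/12 = 1.6667, belt 6/4 = 1.5.
Overall: 3.5 × 4 × 1.3333 × 1.6667 × 1.5 = 46.667.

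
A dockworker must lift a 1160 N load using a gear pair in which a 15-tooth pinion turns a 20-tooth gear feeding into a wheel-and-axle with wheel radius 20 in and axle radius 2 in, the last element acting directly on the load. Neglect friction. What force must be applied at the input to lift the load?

87 N

Gear pair MA = 20/15 = 1.3333.
Wheel-and-axle MA = R/r = 20/2 = 10.
Combined ideal MA = 1.3333 × 10 = 13.333.
Effort = load / MA = 1160 / 13.333 = 87 N.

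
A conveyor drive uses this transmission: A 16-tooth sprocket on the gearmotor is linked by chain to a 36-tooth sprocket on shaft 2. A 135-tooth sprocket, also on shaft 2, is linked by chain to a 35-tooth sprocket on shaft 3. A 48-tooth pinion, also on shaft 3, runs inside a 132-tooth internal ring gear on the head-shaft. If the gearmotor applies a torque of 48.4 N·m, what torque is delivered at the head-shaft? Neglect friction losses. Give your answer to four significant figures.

chain 36/16 = 2.25 → τ = 48.4·2.25 = 108.9 N·m
chain 35/135 = 0.25926 → τ = 108.9·0.25926 = 28.233 N·m
internal gear 132/48 = 2.75 → τ = 28.233·2.75 = 77.642 N·m

77.64 N·m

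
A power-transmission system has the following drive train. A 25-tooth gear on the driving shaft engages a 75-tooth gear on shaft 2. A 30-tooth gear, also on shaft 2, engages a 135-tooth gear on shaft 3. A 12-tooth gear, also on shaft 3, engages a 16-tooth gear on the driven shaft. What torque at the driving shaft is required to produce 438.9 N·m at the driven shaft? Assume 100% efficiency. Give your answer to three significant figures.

24.4 N·m

Overall ratio R = 3 × 4.5 × 1.3333 = 18.
Input torque = output torque / R = 438.9 / 18 = 24.383 N·m.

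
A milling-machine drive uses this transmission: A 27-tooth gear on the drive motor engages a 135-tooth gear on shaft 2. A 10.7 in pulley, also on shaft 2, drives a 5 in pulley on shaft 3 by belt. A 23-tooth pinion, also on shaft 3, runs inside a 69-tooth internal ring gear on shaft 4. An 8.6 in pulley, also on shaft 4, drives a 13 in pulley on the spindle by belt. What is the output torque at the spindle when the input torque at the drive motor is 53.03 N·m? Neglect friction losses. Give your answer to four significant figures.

After the gear mesh (135/27): 53.03 × 5 = 265.15 N·m
After the belt (5/10.7): 265.15 × 0.46729 = 123.9 N·m
After the internal gear (69/23): 123.9 × 3 = 371.71 N·m
After the belt (13/8.6): 371.71 × 1.5116 = 561.88 N·m

561.9 N·m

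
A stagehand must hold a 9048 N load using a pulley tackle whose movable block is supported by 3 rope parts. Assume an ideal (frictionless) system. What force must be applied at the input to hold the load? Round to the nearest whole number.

Block-and-tackle MA = number of supporting rope parts = 3.
Effort = load / MA = 9048 / 3 = 3016 N.

3016 N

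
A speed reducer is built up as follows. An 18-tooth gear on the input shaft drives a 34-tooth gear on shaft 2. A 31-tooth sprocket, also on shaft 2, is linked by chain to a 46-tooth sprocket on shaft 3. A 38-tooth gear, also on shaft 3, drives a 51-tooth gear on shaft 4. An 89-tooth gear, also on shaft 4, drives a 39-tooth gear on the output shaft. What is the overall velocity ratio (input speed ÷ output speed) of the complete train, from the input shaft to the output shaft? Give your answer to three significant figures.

1.65

Each stage contributes driven/driver: gear mesh 34/18 = 1.8889, chain 46/31 = 1.4839, gear mesh 51/38 = 1.3421, gear mesh 39/89 = 0.4382.
Overall: 1.8889 × 1.4839 × 1.3421 × 0.4382 = 1.6484.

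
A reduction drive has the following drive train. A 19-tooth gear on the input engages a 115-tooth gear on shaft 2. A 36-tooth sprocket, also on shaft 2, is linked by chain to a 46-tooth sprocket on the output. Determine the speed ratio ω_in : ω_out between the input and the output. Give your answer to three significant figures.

7.73

Each stage contributes driven/driver: gear mesh 115/19 = 6.0526, chain 46/36 = 1.2778.
Overall: 6.0526 × 1.2778 = 7.7339.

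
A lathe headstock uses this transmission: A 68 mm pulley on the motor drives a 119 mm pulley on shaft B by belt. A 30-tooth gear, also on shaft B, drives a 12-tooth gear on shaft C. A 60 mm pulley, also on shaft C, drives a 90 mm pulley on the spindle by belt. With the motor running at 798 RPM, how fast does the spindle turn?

the motor → shaft B (belt, 119/68): 798 ÷ 1.75 = 456 RPM
shaft B → shaft C (gear mesh, 12/30): 456 ÷ 0.4 = 1140 RPM
shaft C → the spindle (belt, 90/60): 1140 ÷ 1.5 = 760 RPM

760 RPM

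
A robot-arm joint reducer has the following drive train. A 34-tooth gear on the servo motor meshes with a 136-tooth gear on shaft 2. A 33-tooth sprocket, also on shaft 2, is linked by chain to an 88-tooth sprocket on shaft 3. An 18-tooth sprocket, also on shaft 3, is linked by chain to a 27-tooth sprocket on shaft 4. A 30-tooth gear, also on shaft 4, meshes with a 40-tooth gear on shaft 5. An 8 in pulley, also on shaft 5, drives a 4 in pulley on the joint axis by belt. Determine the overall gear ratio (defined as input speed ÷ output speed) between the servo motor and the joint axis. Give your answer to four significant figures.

Each stage contributes driven/driver: gear mesh 136/34 = 4, chain 88/33 = 2.6667, chain 27/18 = 1.5, gear mesh 40/30 = 1.3333, belt 4/8 = 0.5.
Overall: 4 × 2.6667 × 1.5 × 1.3333 × 0.5 = 10.667.

10.67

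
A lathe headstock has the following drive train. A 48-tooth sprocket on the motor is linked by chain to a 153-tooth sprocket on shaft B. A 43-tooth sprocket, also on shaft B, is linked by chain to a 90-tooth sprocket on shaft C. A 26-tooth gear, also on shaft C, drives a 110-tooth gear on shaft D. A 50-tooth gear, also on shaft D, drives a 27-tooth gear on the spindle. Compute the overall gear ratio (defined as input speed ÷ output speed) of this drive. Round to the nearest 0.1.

Each stage contributes driven/driver: chain 153/48 = 3.1875, chain 90/43 = 2.093, gear mesh 110/26 = 4.2308, gear mesh 27/50 = 0.54.
Overall: 3.1875 × 2.093 × 4.2308 × 0.54 = 15.242.

15.2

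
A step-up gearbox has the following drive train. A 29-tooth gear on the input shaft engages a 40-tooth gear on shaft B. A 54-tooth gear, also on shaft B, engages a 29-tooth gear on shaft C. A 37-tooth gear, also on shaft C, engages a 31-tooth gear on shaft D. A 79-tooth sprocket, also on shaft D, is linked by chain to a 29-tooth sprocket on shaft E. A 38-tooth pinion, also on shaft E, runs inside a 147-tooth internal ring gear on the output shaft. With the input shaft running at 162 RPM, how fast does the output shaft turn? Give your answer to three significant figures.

Gear mesh: ratio = 40/29 = 1.3793, so shaft B turns at 162 / 1.3793 = 117.45 RPM.
Gear mesh: ratio = 29/54 = 0.53704, so shaft C turns at 117.45 / 0.53704 = 218.7 RPM.
Gear mesh: ratio = 31/37 = 0.83784, so shaft D turns at 218.7 / 0.83784 = 261.03 RPM.
Chain: ratio = 29/79 = 0.36709, so shaft E turns at 261.03 / 0.36709 = 711.08 RPM.
Internal gear: ratio = 147/38 = 3.8684, so the output shaft turns at 711.08 / 3.8684 = 183.82 RPM.

184 RPM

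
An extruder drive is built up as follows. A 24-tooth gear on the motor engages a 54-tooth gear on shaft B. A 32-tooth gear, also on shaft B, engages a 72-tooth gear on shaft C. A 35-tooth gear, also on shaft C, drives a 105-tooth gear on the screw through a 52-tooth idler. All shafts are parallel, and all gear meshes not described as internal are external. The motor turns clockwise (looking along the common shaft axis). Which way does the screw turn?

the motor → shaft B: external mesh, 1 reversal → CCW.
shaft B → shaft C: external mesh, 1 reversal → CW.
shaft C → the screw: driver → idler → driven is 2 external meshes, 2 reversals → CW.
4 reversals in total — an even number — so the screw turns the same way as the motor.

clockwise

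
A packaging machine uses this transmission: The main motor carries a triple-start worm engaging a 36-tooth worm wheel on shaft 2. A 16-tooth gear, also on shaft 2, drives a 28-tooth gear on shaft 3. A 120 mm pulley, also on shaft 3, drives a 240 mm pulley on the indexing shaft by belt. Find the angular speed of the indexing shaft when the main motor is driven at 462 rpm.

11 rpm

Worm: ratio = 36/3 = 12, so shaft 2 turns at 462 / 12 = 38.5 rpm.
Gear mesh: ratio = 28/16 = 1.75, so shaft 3 turns at 38.5 / 1.75 = 22 rpm.
Belt: ratio = 240/120 = 2, so the indexing shaft turns at 22 / 2 = 11 rpm.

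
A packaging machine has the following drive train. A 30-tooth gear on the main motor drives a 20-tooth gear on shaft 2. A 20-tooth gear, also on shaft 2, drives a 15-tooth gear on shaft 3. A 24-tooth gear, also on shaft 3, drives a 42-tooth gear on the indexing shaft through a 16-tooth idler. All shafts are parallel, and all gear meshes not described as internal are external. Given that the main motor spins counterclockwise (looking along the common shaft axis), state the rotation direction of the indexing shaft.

counterclockwise

the main motor → shaft 2: external mesh, 1 reversal → CW.
shaft 2 → shaft 3: external mesh, 1 reversal → CCW.
shaft 3 → the indexing shaft: driver → idler → driven is 2 external meshes, 2 reversals → CCW.
4 reversals in total — an even number — so the indexing shaft turns the same way as the main motor.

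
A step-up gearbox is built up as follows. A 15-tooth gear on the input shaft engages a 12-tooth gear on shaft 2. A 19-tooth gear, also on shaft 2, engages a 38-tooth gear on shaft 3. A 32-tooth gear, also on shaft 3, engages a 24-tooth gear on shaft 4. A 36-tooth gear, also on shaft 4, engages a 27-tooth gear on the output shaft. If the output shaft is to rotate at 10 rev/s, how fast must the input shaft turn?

9 rev/s

Overall ratio R = 0.8 × 2 × 0.75 × 0.75 = 0.9.
Required input speed = output speed × R = 10 × 0.9 = 9 rev/s.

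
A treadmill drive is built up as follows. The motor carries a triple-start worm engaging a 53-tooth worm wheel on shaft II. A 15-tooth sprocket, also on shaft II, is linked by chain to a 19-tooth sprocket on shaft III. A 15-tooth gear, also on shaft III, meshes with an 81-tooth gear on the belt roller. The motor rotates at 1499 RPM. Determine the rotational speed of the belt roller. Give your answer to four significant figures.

12.40 RPM

Worm: ratio = 53/3 = 17.667, so shaft II turns at 1499 / 17.667 = 84.849 RPM.
Chain: ratio = 19/15 = 1.2667, so shaft III turns at 84.849 / 1.2667 = 66.986 RPM.
Gear mesh: ratio = 81/15 = 5.4, so the belt roller turns at 66.986 / 5.4 = 12.405 RPM.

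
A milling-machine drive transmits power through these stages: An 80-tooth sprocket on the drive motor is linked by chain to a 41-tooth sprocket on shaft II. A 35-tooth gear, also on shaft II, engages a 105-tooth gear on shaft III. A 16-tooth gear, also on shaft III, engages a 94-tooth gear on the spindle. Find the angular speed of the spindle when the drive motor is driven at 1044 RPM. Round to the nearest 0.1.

Chain: ratio = 41/80 = 0.5125, so shaft II turns at 1044 / 0.5125 = 2037.1 RPM.
Gear mesh: ratio = 105/35 = 3, so shaft III turns at 2037.1 / 3 = 679.02 RPM.
Gear mesh: ratio = 94/16 = 5.875, so the spindle turns at 679.02 / 5.875 = 115.58 RPM.

115.6 RPM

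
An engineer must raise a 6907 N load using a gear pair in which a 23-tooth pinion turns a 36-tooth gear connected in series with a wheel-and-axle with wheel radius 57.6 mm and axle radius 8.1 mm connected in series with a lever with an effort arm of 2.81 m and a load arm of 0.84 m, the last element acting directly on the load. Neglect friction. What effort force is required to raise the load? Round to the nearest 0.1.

185.5 N

Gear pair MA = 36/23 = 1.5652.
Wheel-and-axle MA = R/r = 57.6/8.1 = 7.1111.
Lever MA = effort arm / load arm = 2.81/0.84 = 3.3452.
Combined ideal MA = 1.5652 × 7.1111 × 3.3452 = 37.234.
Effort = load / MA = 6907 / 37.234 = 185.5 N.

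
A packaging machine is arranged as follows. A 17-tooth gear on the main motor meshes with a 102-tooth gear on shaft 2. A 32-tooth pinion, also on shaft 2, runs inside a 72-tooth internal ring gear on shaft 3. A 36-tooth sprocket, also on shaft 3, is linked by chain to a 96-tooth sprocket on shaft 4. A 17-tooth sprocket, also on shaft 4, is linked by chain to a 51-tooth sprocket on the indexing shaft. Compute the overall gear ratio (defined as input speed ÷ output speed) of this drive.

108

Each stage contributes driven/driver: gear mesh 102/17 = 6, internal gear 72/32 = 2.25, chain 96/36 = 2.6667, chain 51/17 = 3.
Overall: 6 × 2.25 × 2.6667 × 3 = 108.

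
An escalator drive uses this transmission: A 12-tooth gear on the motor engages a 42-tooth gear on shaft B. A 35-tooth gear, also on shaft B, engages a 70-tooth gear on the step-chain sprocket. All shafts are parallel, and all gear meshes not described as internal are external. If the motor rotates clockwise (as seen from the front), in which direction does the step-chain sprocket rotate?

clockwise

the motor → shaft B: external mesh, 1 reversal → CCW.
shaft B → the step-chain sprocket: external mesh, 1 reversal → CW.
2 reversals in total — an even number — so the step-chain sprocket turns the same way as the motor.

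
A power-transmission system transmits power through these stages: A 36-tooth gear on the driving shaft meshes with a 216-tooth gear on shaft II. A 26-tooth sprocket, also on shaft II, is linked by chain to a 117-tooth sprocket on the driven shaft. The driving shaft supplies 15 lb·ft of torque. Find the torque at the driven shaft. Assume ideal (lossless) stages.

405 lb·ft

Gear mesh: ratio = 216/36 = 6; torque at shaft II = 15 × 6 = 90 lb·ft.
Chain: ratio = 117/26 = 4.5; torque at the driven shaft = 90 × 4.5 = 405 lb·ft.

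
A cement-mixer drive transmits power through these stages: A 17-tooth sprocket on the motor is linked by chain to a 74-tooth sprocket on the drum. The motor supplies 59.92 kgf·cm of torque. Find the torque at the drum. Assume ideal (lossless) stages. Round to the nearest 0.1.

260.8 kgf·cm

After the chain (74/17): 59.92 × 4.3529 = 260.83 kgf·cm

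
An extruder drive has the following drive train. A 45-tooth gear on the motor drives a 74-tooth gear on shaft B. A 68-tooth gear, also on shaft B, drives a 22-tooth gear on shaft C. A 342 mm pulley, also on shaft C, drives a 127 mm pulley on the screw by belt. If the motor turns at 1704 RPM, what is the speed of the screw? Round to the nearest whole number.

Gear mesh: ratio = 74/45 = 1.6444, so shaft B turns at 1704 / 1.6444 = 1036.2 RPM.
Gear mesh: ratio = 22/68 = 0.32353, so shaft C turns at 1036.2 / 0.32353 = 3202.9 RPM.
Belt: ratio = 127/342 = 0.37135, so the screw turns at 3202.9 / 0.37135 = 8625 RPM.

8625 RPM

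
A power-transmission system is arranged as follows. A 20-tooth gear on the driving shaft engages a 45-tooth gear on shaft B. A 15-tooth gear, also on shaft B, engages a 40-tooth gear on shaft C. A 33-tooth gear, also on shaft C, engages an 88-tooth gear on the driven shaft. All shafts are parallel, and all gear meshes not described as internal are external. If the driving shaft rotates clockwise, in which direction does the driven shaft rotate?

counterclockwise

the driving shaft → shaft B: external mesh, 1 reversal → CCW.
shaft B → shaft C: external mesh, 1 reversal → CW.
shaft C → the driven shaft: external mesh, 1 reversal → CCW.
3 reversals in total — an odd number — so the driven shaft turns opposite to the driving shaft.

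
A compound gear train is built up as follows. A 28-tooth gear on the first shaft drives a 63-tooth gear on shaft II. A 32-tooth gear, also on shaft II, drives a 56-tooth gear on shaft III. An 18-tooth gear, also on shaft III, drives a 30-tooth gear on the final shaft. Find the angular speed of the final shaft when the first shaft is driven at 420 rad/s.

Gear mesh: ratio = 63/28 = 2.25, so shaft II turns at 420 / 2.25 = 186.67 rad/s.
Gear mesh: ratio = 56/32 = 1.75, so shaft III turns at 186.67 / 1.75 = 106.67 rad/s.
Gear mesh: ratio = 30/18 = 1.6667, so the final shaft turns at 106.67 / 1.6667 = 64 rad/s.

64 rad/s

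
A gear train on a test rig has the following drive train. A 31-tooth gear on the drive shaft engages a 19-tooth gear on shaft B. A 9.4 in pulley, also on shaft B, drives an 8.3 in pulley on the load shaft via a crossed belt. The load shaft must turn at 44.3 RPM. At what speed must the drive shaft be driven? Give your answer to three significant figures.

Overall ratio R = 0.6129 × 0.88298 = 0.54118.
Required input speed = output speed × R = 44.3 × 0.54118 = 23.974 RPM.

24.0 RPM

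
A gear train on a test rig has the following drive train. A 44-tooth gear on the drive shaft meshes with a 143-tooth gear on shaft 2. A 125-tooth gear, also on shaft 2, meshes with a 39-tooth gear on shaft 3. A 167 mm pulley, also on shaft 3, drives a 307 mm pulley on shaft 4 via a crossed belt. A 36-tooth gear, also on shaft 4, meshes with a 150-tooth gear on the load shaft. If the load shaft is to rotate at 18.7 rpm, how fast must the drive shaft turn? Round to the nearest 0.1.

Overall ratio R = 3.25 × 0.312 × 1.8383 × 4.1667 = 7.7669.
Required input speed = output speed × R = 18.7 × 7.7669 = 145.24 rpm.

145.2 rpm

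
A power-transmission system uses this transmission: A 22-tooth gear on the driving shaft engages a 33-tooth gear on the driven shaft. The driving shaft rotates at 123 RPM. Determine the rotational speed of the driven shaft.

82 RPM

gear mesh 33/22 = 1.5 → 123/1.5 = 82 RPM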